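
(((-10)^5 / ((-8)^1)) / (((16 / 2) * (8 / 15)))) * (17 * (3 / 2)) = 2390625 / 32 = 74707.03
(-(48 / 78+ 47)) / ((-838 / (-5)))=-0.28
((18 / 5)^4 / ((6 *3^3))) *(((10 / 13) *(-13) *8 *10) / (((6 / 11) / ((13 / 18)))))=-27456 / 25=-1098.24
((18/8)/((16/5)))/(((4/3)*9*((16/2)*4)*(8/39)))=585/65536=0.01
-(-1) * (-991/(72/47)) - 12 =-47441/72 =-658.90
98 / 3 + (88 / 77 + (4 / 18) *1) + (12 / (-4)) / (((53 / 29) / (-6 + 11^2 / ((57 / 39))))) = -5837771 / 63441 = -92.02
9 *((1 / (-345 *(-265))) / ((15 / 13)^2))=169 / 2285625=0.00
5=5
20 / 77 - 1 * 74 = -73.74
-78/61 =-1.28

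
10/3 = 3.33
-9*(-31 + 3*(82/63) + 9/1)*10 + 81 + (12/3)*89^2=233755/7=33393.57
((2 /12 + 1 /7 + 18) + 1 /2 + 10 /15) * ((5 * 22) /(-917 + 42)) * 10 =-17996 /735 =-24.48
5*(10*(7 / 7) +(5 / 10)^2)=205 / 4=51.25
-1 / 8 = -0.12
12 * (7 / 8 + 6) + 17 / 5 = 85.90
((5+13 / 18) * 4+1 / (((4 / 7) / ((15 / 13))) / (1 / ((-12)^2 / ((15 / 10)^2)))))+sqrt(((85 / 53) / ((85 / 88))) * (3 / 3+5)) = 4 * sqrt(1749) / 53+686513 / 29952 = 26.08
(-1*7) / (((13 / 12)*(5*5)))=-84 / 325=-0.26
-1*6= -6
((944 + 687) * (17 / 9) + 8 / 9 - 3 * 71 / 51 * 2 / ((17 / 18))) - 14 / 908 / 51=403172693 / 131206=3072.82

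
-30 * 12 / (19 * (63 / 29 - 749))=5220 / 205751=0.03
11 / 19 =0.58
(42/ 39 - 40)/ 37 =-506/ 481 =-1.05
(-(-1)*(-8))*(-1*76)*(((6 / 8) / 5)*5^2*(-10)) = -22800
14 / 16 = 7 / 8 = 0.88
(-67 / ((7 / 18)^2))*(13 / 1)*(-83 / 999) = 867516 / 1813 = 478.50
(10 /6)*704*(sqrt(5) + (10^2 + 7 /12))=120641.43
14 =14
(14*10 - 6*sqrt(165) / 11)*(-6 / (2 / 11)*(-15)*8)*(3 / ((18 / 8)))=739200 - 2880*sqrt(165)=702205.73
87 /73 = 1.19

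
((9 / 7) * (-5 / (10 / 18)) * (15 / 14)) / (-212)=1215 / 20776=0.06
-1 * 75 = -75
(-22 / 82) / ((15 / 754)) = -8294 / 615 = -13.49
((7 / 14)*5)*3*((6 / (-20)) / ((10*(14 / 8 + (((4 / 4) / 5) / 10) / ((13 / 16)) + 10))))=-585 / 30614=-0.02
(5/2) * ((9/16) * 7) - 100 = -2885/32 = -90.16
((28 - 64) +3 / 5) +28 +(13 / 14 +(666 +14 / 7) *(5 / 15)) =45401 / 210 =216.20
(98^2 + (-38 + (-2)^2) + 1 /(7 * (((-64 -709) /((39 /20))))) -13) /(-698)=-1034258501 /75537560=-13.69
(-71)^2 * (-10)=-50410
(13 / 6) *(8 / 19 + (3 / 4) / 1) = 1157 / 456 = 2.54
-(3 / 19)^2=-0.02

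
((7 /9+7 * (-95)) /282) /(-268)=2989 /340092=0.01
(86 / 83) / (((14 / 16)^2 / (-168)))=-132096 / 581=-227.36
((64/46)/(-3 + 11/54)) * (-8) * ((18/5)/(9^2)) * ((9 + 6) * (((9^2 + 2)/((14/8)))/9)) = 339968/24311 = 13.98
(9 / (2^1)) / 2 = 9 / 4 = 2.25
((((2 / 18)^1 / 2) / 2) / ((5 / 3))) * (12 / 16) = 1 / 80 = 0.01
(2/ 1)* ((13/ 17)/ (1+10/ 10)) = 13/ 17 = 0.76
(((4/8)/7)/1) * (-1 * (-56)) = 4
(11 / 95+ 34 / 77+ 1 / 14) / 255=9199 / 3730650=0.00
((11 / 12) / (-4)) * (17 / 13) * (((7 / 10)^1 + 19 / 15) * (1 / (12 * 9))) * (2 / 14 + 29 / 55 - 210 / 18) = 979931 / 16329600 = 0.06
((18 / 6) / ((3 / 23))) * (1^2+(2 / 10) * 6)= 253 / 5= 50.60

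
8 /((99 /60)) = 160 /33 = 4.85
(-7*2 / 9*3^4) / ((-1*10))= 63 / 5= 12.60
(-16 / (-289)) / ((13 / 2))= 32 / 3757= 0.01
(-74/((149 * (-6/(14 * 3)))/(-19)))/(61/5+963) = -24605/363262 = -0.07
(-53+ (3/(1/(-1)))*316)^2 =1002001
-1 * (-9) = 9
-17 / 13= -1.31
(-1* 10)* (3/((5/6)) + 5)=-86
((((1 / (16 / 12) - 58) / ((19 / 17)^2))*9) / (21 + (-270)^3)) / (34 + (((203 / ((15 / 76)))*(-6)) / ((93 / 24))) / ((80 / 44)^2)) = -256451375 / 5479292739142632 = -0.00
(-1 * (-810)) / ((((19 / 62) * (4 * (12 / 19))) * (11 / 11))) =4185 / 4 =1046.25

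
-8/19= -0.42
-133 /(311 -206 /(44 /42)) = -1463 /1258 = -1.16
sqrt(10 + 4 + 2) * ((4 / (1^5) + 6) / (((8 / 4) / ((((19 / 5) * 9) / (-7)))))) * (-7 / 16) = 171 / 4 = 42.75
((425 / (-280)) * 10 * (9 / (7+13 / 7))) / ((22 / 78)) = -149175 / 2728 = -54.68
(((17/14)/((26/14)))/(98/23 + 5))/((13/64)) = 12512/35997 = 0.35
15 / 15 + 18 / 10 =2.80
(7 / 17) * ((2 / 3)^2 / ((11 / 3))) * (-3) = -28 / 187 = -0.15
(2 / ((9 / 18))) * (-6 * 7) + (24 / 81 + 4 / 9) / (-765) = -694012 / 4131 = -168.00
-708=-708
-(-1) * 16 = 16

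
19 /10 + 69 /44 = 763 /220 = 3.47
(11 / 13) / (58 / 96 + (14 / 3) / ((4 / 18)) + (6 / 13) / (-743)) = 392304 / 10016095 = 0.04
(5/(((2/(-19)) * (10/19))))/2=-361/8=-45.12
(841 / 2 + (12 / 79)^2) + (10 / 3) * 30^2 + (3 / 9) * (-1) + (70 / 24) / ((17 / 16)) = 726326235 / 212194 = 3422.93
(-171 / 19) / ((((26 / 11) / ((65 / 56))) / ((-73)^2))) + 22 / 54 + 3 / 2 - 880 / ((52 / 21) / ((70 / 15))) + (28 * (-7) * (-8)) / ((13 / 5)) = -967301401 / 39312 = -24605.75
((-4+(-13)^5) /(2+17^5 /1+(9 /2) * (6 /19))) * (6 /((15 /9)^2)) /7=-190475361 /2360517950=-0.08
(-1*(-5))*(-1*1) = -5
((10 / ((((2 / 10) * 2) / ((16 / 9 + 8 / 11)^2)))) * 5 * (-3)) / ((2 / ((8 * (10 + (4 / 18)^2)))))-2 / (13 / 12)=-29584001368 / 312741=-94595.85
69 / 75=23 / 25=0.92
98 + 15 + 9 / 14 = 1591 / 14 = 113.64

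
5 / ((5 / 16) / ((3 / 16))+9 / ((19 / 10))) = 57 / 73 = 0.78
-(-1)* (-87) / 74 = -87 / 74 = -1.18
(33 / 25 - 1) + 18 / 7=506 / 175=2.89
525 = 525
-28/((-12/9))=21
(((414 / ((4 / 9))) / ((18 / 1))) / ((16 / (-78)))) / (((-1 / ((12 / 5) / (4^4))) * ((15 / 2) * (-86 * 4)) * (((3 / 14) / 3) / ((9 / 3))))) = -169533 / 4403200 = -0.04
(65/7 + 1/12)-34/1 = -24.63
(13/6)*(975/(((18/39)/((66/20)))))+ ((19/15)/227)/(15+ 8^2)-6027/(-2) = 38988942437/2151960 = 18117.88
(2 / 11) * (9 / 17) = 18 / 187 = 0.10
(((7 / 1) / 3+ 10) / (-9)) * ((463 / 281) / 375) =-17131 / 2845125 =-0.01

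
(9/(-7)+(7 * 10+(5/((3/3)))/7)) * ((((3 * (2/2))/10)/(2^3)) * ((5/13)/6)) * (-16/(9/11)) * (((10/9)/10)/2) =-33/182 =-0.18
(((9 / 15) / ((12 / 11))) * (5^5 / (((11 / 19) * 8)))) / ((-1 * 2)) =-11875 / 64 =-185.55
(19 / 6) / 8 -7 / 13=-89 / 624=-0.14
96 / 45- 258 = -3838 / 15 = -255.87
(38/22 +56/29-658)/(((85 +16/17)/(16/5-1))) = -709699/42369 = -16.75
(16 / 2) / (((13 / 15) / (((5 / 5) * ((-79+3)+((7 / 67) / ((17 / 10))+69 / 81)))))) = -92365640 / 133263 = -693.11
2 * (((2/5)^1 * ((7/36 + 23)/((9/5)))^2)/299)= 3486125/7846956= 0.44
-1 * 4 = -4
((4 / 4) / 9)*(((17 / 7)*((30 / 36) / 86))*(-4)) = -85 / 8127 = -0.01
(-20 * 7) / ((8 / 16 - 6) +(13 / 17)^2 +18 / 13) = 1051960 / 26529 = 39.65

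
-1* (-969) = 969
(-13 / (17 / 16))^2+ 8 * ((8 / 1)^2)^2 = 9513216 / 289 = 32917.70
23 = 23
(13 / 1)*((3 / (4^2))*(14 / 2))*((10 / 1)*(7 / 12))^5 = 4779490625 / 41472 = 115246.21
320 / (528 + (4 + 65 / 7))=2240 / 3789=0.59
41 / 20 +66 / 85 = 961 / 340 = 2.83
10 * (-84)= -840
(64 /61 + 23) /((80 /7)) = 10269 /4880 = 2.10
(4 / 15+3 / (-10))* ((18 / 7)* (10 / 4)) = -0.21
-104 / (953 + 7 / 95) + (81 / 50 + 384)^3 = 324495554065871111 / 5658875000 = 57342767.61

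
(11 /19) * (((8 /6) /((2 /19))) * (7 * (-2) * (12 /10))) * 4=-492.80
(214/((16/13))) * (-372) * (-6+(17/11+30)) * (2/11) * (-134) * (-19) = -92549653638/121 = -764873170.56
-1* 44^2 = -1936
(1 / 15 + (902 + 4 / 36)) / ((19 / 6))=81196 / 285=284.90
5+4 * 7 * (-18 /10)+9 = -182 /5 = -36.40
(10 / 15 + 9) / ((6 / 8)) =116 / 9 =12.89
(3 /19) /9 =1 /57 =0.02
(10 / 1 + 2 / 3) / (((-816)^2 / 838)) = 419 / 31212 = 0.01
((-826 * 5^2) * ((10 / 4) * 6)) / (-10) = 30975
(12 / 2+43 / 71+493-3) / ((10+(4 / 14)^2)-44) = -575897 / 39334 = -14.64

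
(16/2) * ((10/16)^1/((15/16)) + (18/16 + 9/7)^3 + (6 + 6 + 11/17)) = 244722389/1119552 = 218.59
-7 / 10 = -0.70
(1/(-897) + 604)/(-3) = -541787/2691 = -201.33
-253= -253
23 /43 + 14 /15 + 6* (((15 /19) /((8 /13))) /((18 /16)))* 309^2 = 8006099843 /12255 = 653292.52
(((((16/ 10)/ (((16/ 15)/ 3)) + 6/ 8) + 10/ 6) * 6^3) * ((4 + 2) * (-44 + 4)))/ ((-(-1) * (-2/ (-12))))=-2151360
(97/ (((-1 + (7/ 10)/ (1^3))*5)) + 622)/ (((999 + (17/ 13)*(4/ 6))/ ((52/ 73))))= 102752/ 258785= 0.40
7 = 7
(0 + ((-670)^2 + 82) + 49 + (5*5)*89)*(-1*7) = -3158792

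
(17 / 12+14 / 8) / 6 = 19 / 36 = 0.53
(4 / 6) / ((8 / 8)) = 2 / 3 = 0.67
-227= -227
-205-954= -1159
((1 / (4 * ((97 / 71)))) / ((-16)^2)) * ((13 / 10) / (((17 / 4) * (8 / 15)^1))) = 2769 / 6754304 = 0.00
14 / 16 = 7 / 8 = 0.88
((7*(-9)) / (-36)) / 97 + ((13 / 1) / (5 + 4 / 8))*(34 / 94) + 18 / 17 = 6587683 / 3410132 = 1.93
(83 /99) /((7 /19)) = 1577 /693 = 2.28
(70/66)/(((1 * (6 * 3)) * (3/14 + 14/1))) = 245/59103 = 0.00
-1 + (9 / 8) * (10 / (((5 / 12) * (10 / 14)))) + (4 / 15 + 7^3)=5701 / 15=380.07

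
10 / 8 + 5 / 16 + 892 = 14297 / 16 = 893.56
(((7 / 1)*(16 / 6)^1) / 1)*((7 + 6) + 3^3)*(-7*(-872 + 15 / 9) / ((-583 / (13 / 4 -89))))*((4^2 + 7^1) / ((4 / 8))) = 161489723360 / 5247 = 30777534.47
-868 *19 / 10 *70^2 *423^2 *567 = -819847732402440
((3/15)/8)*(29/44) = 29/1760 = 0.02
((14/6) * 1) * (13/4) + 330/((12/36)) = 11971/12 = 997.58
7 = 7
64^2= 4096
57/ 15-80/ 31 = 189/ 155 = 1.22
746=746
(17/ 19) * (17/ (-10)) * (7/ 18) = -2023/ 3420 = -0.59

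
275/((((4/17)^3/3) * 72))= 1351075/1536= 879.61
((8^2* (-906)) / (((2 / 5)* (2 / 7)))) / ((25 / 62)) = -6291264 / 5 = -1258252.80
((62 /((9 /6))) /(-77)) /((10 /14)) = -124 /165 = -0.75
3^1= 3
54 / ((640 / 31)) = 837 / 320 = 2.62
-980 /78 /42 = -35 /117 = -0.30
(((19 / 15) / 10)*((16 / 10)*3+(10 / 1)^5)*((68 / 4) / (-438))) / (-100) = 20188469 / 4106250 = 4.92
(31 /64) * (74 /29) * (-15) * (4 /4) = -17205 /928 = -18.54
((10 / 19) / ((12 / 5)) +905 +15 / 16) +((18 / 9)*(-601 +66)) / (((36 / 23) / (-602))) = 1128435965 / 2736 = 412440.05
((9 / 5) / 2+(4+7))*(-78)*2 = -9282 / 5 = -1856.40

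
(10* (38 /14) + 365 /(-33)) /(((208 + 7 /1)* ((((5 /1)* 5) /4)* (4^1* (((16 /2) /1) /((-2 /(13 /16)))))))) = -2972 /3228225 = -0.00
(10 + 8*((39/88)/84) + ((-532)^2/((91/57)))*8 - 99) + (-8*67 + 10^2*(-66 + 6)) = 5652067205/4004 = 1411605.20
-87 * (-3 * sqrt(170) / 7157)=261 * sqrt(170) / 7157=0.48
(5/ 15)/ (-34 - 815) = -1/ 2547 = -0.00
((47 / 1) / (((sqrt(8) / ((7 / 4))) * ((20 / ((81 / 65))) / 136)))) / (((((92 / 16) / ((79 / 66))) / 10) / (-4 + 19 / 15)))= -163041543 * sqrt(2) / 164450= -1402.10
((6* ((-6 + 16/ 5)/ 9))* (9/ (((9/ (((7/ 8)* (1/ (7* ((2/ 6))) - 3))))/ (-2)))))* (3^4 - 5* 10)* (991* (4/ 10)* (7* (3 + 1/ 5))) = -289023168/ 125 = -2312185.34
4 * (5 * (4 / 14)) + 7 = 12.71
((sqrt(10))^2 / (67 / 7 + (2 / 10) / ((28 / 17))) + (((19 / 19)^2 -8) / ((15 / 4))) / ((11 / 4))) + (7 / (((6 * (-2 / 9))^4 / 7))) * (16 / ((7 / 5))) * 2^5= 1269620366 / 223905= 5670.35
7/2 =3.50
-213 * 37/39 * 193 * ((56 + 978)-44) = -501940890/13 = -38610837.69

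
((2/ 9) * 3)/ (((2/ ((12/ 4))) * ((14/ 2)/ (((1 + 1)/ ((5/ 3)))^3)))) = 216/ 875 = 0.25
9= 9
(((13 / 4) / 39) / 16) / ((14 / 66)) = 11 / 448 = 0.02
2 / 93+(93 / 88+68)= 565337 / 8184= 69.08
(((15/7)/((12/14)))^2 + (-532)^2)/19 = 1132121/76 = 14896.33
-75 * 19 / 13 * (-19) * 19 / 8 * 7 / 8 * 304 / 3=22806175 / 52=438580.29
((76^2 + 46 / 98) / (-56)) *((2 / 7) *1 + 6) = -3113517 / 4802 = -648.38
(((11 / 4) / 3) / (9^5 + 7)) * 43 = 473 / 708672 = 0.00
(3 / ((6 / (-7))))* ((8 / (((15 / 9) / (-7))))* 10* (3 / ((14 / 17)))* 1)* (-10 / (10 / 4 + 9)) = -85680 / 23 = -3725.22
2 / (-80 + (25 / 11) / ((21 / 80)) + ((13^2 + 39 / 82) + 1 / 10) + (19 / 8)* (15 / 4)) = 3030720 / 162355471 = 0.02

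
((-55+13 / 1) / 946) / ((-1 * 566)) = 21 / 267718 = 0.00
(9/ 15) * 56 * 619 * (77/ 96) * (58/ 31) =31211.58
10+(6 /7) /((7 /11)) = 556 /49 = 11.35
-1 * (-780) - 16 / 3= 2324 / 3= 774.67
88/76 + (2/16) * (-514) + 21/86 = -205387/3268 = -62.85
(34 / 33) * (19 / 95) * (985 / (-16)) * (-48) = 6698 / 11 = 608.91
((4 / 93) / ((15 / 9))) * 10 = 8 / 31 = 0.26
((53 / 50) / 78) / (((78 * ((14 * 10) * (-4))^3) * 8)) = -53 / 427379097600000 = -0.00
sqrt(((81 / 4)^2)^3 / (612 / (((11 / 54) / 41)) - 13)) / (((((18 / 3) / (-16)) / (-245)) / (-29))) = -251725887*sqrt(596123) / 433544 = -448293.70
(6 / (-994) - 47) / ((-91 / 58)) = 1354996 / 45227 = 29.96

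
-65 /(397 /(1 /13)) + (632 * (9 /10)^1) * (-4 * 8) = -36130201 /1985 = -18201.61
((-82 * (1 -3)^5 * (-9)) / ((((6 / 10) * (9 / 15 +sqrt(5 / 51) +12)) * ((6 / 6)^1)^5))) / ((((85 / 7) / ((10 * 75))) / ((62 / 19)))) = -29529360000 / 46873 +781200000 * sqrt(255) / 796841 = -614331.29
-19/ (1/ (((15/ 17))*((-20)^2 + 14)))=-117990/ 17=-6940.59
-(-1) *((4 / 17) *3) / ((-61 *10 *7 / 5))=-6 / 7259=-0.00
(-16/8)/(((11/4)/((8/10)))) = -32/55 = -0.58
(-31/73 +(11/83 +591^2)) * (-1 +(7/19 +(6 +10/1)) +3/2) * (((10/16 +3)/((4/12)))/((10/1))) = 118019245312503/18419360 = 6407347.77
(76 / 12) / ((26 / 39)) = 19 / 2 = 9.50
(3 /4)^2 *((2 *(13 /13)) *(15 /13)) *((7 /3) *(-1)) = -3.03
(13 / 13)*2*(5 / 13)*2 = 20 / 13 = 1.54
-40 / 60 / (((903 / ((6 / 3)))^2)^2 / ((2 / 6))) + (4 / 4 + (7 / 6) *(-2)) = -7978702047404 / 5984026535529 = -1.33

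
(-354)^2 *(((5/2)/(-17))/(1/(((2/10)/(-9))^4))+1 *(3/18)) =32355017788/1549125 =20886.00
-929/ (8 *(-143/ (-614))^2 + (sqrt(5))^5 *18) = -0.92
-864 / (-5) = 864 / 5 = 172.80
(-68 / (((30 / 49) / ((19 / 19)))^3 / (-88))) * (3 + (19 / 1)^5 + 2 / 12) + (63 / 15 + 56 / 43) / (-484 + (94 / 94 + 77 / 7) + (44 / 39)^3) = 64563136582.81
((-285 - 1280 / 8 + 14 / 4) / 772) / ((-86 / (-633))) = -558939 / 132784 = -4.21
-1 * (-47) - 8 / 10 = 231 / 5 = 46.20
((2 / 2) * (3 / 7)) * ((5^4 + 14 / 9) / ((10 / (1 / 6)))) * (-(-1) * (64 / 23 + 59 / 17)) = 919157 / 32844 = 27.99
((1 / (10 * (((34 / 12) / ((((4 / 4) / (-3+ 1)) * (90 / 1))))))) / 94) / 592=-27 / 946016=-0.00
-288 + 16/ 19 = -5456/ 19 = -287.16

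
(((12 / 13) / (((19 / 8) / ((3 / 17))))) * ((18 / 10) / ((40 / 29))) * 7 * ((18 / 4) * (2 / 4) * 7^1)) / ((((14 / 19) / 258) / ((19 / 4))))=362716137 / 22100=16412.49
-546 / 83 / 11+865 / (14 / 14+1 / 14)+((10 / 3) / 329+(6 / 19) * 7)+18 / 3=4651086518 / 5707163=814.96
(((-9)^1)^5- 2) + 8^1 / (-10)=-295259 / 5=-59051.80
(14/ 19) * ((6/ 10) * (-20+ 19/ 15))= -3934/ 475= -8.28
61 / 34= 1.79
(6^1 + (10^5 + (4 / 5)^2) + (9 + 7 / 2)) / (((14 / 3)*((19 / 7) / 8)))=30005742 / 475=63169.98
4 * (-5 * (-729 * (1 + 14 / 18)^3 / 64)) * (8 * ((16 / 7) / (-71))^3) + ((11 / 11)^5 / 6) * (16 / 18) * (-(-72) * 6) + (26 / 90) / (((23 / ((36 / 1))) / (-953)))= -5184950956308 / 14117799395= -367.26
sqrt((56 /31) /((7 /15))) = 2 * sqrt(930) /31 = 1.97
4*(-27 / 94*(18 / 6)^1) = -162 / 47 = -3.45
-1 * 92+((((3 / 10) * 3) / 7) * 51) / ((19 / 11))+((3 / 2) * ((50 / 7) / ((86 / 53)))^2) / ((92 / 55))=-112169355241 / 1583705480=-70.83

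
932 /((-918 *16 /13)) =-3029 /3672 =-0.82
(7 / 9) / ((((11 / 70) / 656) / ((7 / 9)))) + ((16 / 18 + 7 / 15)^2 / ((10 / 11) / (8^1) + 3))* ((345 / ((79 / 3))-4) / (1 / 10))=13816985048 / 5357385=2579.05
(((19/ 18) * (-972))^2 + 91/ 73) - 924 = 76777987/ 73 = 1051753.25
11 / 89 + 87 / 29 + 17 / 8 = 3737 / 712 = 5.25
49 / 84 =7 / 12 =0.58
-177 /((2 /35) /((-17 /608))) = 105315 /1216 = 86.61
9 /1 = 9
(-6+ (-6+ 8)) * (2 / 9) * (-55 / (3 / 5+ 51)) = 1100 / 1161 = 0.95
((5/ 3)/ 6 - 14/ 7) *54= -93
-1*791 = -791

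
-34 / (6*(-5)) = 17 / 15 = 1.13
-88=-88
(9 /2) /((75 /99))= 297 /50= 5.94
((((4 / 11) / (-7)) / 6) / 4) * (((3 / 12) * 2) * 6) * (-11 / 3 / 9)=1 / 378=0.00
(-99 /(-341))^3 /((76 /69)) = 50301 /2264116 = 0.02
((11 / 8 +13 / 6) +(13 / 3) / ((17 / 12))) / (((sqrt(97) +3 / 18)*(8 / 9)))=-24237 / 1899104 +72711*sqrt(97) / 949552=0.74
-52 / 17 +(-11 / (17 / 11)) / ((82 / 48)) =-5036 / 697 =-7.23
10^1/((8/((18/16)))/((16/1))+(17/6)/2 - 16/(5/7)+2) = -1800/3337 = -0.54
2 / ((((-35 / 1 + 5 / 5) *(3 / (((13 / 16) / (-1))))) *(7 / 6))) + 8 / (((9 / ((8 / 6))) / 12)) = 14.24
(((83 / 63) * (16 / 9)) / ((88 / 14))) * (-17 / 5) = -5644 / 4455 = -1.27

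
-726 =-726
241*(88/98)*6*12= 763488/49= 15581.39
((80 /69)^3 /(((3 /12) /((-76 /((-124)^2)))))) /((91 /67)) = -651776000 /28728440559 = -0.02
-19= -19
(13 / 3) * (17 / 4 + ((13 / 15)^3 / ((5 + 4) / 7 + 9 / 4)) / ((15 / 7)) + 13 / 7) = 11298140893 / 420997500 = 26.84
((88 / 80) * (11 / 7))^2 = 14641 / 4900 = 2.99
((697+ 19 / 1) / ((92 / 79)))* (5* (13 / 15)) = 183833 / 69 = 2664.25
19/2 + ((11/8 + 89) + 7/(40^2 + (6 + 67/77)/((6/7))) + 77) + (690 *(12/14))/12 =1344149657/5943224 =226.17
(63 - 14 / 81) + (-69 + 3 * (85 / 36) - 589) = -190541 / 324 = -588.09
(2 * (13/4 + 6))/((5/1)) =37/10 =3.70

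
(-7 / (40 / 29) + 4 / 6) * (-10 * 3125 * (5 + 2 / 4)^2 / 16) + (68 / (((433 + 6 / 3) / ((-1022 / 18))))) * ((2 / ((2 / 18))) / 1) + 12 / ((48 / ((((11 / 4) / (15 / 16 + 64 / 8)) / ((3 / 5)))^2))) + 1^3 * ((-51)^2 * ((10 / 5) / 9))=14728684899103 / 56459520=260871.59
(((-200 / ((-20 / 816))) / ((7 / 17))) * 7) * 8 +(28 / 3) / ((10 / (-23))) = 16646078 / 15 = 1109738.53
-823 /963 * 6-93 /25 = -71003 /8025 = -8.85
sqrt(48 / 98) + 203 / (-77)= -29 / 11 + 2 * sqrt(6) / 7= -1.94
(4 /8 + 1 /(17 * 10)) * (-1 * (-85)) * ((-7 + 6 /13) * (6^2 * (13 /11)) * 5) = -657900 /11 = -59809.09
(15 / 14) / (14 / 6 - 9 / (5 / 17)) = -225 / 5936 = -0.04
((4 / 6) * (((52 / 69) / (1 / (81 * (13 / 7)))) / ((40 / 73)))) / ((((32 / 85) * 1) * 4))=1887561 / 20608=91.59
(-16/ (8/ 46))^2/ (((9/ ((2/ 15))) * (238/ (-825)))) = -465520/ 1071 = -434.66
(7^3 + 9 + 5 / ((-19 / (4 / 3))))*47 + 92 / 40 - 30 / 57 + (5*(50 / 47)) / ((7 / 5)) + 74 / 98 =21704133103 / 1312710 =16533.84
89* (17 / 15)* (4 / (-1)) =-6052 / 15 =-403.47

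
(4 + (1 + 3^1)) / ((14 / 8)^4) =2048 / 2401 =0.85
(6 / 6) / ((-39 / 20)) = -20 / 39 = -0.51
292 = 292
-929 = -929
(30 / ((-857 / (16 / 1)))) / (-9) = 160 / 2571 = 0.06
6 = 6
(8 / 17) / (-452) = -2 / 1921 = -0.00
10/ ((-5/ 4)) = -8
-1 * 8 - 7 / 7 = -9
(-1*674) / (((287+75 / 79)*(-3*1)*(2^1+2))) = 26623 / 136488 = 0.20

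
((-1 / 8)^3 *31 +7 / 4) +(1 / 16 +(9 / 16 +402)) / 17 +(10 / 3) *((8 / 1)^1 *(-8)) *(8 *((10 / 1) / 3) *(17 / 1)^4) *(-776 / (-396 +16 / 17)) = -122753863088709161 / 131526144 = -933303899.56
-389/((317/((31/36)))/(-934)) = 5631553/5706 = 986.95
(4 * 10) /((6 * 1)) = 20 /3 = 6.67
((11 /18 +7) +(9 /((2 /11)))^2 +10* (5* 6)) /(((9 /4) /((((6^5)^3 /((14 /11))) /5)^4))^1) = 54817049194581861329294212613991109613809954474426368 /1500625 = 36529478846868379061587150000000000000000000000.00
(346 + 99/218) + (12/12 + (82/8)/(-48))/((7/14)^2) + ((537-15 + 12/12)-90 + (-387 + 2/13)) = 26917591/68016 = 395.75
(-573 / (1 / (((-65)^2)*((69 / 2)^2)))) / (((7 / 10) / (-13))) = 749191555125 / 14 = 53513682508.93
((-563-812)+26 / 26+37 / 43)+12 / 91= -5372579 / 3913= -1373.01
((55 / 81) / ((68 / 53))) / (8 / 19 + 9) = 55385 / 985932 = 0.06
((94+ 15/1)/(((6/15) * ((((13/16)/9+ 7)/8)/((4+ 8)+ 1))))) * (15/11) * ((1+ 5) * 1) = 367286400/11231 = 32702.91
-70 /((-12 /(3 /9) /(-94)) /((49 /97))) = -80605 /873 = -92.33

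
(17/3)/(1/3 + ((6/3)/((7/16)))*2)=119/199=0.60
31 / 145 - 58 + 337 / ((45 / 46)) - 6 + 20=392417 / 1305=300.70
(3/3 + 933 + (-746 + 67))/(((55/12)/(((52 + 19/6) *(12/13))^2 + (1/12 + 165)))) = 285279567/1859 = 153458.62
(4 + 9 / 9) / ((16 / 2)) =5 / 8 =0.62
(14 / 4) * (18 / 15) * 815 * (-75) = -256725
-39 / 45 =-13 / 15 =-0.87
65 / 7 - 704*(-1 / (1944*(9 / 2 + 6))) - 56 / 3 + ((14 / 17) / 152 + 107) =643872913 / 6593076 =97.66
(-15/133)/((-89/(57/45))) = 1/623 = 0.00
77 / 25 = 3.08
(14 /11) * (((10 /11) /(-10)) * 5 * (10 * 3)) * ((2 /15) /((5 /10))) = -560 /121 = -4.63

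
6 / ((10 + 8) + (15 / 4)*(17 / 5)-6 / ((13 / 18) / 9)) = -104 / 763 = -0.14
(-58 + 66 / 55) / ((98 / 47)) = -6674 / 245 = -27.24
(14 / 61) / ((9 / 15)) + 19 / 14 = 4457 / 2562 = 1.74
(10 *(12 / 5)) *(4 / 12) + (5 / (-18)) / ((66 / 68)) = 7.71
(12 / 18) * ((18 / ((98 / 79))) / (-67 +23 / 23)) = -79 / 539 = -0.15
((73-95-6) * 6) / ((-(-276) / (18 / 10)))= -126 / 115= -1.10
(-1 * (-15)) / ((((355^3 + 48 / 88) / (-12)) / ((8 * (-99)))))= 1568160 / 492127631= 0.00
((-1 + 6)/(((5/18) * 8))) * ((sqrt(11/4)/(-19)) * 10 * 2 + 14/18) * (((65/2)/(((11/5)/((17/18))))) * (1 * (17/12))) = 657475/19008 - 469625 * sqrt(11)/20064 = -43.04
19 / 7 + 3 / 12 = 83 / 28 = 2.96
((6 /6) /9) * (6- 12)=-2 /3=-0.67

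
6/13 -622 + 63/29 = -233501/377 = -619.37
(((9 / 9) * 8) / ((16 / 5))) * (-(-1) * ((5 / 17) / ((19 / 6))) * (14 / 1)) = 1050 / 323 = 3.25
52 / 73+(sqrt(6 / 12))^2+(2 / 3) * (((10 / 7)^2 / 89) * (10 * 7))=2.28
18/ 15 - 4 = -2.80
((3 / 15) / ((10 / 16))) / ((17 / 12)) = 96 / 425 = 0.23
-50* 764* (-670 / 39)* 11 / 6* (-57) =-2674573000 / 39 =-68578794.87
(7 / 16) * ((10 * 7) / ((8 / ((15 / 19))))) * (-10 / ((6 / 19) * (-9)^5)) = 6125 / 3779136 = 0.00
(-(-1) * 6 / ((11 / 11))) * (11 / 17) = 66 / 17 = 3.88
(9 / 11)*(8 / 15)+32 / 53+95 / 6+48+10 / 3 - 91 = -398653 / 17490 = -22.79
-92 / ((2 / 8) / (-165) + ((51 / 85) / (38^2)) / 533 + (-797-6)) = 5841658680 / 50987617027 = 0.11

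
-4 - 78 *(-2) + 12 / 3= 156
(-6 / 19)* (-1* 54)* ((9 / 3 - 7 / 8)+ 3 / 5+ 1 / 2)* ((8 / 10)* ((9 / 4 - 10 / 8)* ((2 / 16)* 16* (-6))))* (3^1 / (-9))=83592 / 475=175.98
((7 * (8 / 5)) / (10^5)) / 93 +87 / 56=126421973 / 81375000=1.55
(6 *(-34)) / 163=-204 / 163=-1.25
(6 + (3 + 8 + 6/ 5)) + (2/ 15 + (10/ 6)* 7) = 30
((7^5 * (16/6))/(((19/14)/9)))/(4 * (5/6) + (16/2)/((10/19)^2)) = 26471025/2869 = 9226.57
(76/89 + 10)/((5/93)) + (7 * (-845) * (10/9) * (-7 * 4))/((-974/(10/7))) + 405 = 657251129/1950435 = 336.98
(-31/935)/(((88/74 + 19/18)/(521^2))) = -5604170886/1397825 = -4009.21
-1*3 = -3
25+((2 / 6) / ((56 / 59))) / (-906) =3805141 / 152208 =25.00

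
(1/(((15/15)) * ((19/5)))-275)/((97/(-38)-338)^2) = -0.00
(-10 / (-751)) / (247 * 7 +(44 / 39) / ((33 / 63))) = 26 / 3380251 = 0.00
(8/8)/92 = 1/92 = 0.01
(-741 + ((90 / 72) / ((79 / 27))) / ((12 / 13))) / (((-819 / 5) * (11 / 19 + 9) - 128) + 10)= 88923705 / 202578752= 0.44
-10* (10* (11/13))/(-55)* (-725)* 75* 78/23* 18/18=-6525000/23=-283695.65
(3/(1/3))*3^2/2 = 81/2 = 40.50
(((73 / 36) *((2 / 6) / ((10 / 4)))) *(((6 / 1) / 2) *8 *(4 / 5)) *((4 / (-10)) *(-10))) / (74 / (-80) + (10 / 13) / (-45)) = -485888 / 22045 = -22.04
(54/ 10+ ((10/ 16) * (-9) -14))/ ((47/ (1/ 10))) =-569/ 18800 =-0.03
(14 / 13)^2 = 196 / 169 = 1.16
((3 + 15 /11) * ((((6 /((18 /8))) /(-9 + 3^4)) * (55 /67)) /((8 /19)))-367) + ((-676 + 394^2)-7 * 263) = 91868446 /603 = 152352.32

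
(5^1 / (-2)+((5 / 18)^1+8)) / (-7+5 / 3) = -13 / 12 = -1.08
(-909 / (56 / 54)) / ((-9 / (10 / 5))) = 2727 / 14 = 194.79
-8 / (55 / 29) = -232 / 55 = -4.22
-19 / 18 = -1.06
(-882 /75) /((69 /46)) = -196 /25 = -7.84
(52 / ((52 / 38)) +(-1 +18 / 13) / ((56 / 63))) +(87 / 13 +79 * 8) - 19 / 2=5341 / 8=667.62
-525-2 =-527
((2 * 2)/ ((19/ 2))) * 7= 56/ 19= 2.95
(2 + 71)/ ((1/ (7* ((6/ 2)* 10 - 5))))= 12775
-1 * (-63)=63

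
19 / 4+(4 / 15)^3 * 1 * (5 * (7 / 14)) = 12953 / 2700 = 4.80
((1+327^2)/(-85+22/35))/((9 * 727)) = -3742550/19321479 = -0.19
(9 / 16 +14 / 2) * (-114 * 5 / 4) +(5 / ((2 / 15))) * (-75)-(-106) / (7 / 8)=-844259 / 224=-3769.01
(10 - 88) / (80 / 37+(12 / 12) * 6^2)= -1443 / 706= -2.04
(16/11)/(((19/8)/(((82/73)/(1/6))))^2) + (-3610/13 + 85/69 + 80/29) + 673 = 226250823883264/550473032967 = 411.01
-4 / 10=-2 / 5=-0.40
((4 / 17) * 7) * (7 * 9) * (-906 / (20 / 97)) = -38755962 / 85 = -455952.49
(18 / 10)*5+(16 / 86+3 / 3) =438 / 43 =10.19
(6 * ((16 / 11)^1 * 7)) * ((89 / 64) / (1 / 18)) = 16821 / 11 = 1529.18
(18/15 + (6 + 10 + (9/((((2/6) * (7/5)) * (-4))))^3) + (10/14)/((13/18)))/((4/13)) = -133970839/439040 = -305.14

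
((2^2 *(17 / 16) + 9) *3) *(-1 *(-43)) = 6837 / 4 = 1709.25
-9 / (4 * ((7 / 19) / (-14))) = 171 / 2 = 85.50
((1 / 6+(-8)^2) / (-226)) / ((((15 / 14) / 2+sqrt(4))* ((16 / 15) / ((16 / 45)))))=-2695 / 72207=-0.04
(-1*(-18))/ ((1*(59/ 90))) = 1620/ 59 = 27.46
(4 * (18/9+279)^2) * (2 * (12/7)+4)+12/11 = 180662852/77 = 2346270.81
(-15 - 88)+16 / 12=-305 / 3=-101.67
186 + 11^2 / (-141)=26105 / 141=185.14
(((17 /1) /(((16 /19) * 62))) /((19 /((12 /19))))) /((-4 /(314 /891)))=-2669 /2798928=-0.00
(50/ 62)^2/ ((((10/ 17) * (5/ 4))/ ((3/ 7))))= 2550/ 6727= 0.38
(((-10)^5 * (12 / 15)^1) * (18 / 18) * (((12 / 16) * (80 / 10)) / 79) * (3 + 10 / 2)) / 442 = -1920000 / 17459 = -109.97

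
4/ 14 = 2/ 7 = 0.29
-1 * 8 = -8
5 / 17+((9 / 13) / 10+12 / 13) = 2843 / 2210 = 1.29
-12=-12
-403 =-403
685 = 685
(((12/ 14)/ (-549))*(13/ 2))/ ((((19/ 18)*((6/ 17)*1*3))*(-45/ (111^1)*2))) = 8177/ 730170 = 0.01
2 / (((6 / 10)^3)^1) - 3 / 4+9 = 1891 / 108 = 17.51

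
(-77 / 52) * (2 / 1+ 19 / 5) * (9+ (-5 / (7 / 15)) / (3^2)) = -13079 / 195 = -67.07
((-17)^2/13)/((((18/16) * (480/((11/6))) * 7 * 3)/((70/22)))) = 289/25272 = 0.01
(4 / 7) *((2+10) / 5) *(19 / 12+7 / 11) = 1172 / 385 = 3.04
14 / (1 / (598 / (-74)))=-4186 / 37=-113.14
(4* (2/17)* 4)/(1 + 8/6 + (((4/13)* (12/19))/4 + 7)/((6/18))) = 11856/147883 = 0.08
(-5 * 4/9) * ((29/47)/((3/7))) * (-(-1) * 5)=-20300/1269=-16.00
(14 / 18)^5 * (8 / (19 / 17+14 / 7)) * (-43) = -98287336 / 3129597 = -31.41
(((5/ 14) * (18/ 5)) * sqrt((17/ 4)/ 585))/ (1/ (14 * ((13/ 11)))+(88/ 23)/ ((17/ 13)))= 1173 * sqrt(1105)/ 1062545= 0.04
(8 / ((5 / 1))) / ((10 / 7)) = 28 / 25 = 1.12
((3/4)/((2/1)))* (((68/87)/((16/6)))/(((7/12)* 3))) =51/812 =0.06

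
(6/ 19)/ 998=0.00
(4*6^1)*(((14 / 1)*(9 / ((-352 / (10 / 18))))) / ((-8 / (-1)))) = -105 / 176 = -0.60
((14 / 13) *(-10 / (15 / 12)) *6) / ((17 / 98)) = -65856 / 221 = -297.99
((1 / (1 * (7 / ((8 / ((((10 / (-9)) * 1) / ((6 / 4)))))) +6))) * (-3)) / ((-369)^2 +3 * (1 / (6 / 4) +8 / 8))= -81 / 19675987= -0.00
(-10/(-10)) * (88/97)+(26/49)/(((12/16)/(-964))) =-9711896/14259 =-681.11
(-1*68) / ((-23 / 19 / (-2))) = -112.35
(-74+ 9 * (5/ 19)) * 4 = -5444/ 19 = -286.53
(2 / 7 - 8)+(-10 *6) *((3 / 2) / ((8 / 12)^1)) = -999 / 7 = -142.71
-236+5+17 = -214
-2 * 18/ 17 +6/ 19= -1.80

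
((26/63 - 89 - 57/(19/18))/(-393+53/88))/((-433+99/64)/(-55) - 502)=-0.00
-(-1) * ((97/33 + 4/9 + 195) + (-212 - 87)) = -9961/99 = -100.62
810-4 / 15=12146 / 15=809.73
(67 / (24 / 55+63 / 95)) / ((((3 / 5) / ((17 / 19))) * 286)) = 28475 / 89622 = 0.32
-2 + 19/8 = 3/8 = 0.38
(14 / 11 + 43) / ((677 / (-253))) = -11201 / 677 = -16.55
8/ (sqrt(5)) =3.58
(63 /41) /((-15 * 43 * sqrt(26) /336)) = -3528 * sqrt(26) /114595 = -0.16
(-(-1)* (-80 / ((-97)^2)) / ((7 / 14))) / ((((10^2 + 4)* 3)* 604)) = -5 / 55409601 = -0.00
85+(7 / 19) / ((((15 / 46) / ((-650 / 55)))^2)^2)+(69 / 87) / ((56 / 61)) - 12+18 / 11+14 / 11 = 23262759696617065 / 36592778376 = 635719.96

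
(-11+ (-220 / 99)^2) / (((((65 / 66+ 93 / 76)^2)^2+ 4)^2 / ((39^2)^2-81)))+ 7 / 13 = -57071648916666316300828525664003461 / 3143449336161510204387829999625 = -18155.74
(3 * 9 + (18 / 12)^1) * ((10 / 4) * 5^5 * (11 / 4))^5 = 8549454621970653533935546875 / 65536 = 130454324676065880339592.70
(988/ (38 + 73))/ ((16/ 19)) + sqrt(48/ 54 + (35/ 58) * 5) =sqrt(118262)/ 174 + 4693/ 444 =12.55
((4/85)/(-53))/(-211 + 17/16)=64/15132295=0.00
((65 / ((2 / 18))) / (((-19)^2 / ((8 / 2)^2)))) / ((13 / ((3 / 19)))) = 0.31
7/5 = 1.40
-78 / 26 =-3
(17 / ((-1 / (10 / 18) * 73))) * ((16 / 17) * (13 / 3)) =-1040 / 1971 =-0.53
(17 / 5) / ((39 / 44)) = 748 / 195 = 3.84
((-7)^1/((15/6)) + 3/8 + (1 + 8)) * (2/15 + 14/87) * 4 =16832/2175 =7.74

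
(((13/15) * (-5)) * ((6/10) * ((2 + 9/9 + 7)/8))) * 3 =-9.75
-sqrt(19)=-4.36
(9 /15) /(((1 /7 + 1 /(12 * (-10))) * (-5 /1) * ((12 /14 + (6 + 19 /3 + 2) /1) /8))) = -84672 /180235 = -0.47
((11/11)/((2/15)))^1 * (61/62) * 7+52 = 12853/124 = 103.65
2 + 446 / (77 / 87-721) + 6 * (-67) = -12549401 / 31325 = -400.62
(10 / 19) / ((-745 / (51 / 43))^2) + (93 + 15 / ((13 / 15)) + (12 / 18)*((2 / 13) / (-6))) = 50321944324754 / 456266848635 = 110.29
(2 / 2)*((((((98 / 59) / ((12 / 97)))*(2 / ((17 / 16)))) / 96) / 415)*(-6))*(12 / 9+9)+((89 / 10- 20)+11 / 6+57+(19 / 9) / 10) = 119641583 / 2497470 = 47.91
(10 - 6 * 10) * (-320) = 16000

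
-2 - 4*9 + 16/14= -258/7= -36.86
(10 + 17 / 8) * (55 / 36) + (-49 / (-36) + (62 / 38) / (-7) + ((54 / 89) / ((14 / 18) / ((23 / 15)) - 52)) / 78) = 54288599327 / 2762471712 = 19.65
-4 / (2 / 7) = -14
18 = 18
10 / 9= 1.11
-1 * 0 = 0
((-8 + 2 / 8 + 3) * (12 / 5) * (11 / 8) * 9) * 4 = -5643 / 10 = -564.30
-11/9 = -1.22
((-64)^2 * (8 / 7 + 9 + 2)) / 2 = 174080 / 7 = 24868.57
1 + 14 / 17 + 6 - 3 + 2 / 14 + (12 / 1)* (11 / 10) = 10809 / 595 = 18.17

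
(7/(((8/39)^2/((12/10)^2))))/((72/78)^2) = 1799343/6400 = 281.15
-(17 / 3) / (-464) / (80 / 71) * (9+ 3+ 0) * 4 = 1207 / 2320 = 0.52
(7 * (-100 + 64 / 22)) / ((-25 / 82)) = 613032 / 275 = 2229.21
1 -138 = -137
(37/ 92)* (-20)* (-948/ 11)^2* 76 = -12635778240/ 2783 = -4540344.32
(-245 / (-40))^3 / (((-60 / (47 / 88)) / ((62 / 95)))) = -171414593 / 128409600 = -1.33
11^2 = 121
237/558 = 0.42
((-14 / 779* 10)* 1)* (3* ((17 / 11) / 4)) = -1785 / 8569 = -0.21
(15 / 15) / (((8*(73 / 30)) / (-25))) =-375 / 292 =-1.28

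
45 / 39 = 15 / 13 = 1.15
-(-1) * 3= 3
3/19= 0.16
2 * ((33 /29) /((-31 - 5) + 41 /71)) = -4686 /72935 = -0.06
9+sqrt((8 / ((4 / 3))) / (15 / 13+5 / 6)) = 6*sqrt(2015) / 155+9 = 10.74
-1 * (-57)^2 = -3249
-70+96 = 26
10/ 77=0.13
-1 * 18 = -18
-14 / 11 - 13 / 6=-227 / 66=-3.44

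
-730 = -730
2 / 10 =1 / 5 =0.20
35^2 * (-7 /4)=-8575 /4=-2143.75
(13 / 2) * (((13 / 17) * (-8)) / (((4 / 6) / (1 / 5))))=-1014 / 85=-11.93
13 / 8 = 1.62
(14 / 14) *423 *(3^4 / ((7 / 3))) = 102789 / 7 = 14684.14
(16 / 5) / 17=16 / 85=0.19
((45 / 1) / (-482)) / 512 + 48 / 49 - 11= -121173149 / 12092416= -10.02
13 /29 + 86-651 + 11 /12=-196145 /348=-563.64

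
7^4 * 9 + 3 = 21612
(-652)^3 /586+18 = -138578630 /293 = -472964.61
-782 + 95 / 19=-777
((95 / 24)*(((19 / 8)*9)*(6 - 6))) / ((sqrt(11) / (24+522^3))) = 0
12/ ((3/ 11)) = 44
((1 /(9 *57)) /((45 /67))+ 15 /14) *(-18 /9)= -347213 /161595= -2.15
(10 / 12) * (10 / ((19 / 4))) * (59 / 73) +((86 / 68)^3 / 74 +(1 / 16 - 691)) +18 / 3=-1033974396949 / 1512781482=-683.49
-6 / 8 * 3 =-9 / 4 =-2.25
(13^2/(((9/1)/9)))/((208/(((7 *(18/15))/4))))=273/160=1.71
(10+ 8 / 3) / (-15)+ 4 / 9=-2 / 5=-0.40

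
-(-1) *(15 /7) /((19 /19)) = 15 /7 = 2.14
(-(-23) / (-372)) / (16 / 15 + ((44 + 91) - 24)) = -115 / 208444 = -0.00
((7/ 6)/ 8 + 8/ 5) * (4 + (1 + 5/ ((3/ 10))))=5447/ 144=37.83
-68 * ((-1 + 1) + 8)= -544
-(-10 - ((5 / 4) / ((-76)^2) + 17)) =27.00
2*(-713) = -1426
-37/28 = -1.32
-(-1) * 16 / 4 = 4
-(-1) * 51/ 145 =51/ 145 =0.35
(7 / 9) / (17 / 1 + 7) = 7 / 216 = 0.03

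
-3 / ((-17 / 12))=36 / 17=2.12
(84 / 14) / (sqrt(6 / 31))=sqrt(186)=13.64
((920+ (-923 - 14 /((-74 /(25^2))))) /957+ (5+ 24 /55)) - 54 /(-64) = 36261847 /5665440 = 6.40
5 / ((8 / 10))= 25 / 4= 6.25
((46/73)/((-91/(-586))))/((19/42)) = 161736/18031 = 8.97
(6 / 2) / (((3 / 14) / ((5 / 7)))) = 10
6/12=0.50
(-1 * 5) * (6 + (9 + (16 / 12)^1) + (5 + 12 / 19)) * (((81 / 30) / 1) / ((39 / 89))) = -676.69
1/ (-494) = -1/ 494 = -0.00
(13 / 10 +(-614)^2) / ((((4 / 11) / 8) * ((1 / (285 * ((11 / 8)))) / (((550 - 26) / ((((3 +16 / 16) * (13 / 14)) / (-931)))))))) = -22198185818441787 / 52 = -426888188816188.21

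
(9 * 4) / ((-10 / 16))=-288 / 5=-57.60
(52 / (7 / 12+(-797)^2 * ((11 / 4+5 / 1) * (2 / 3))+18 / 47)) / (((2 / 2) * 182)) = 376 / 4318998999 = 0.00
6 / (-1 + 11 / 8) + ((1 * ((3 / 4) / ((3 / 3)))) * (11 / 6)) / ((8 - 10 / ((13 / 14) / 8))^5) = 138572964953173505 / 8660810309828608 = 16.00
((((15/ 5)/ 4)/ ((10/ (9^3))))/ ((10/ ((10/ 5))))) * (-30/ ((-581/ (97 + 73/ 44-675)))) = -166380399/ 511280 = -325.42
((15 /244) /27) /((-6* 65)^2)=1 /66802320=0.00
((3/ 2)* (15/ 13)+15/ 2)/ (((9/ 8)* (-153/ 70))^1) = -22400/ 5967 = -3.75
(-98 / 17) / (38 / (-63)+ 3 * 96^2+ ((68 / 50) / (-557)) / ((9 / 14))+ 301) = -0.00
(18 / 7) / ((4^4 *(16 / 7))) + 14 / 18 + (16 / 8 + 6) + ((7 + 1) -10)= 125009 / 18432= 6.78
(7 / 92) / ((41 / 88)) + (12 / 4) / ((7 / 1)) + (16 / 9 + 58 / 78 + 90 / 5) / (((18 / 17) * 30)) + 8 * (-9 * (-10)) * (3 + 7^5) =5047654358053277 / 417051180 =12103201.24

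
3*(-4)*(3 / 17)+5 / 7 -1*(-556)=65997 / 119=554.60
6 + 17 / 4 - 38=-111 / 4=-27.75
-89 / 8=-11.12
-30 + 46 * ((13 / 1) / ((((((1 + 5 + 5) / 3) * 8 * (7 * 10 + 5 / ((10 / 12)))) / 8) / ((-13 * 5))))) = -70845 / 418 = -169.49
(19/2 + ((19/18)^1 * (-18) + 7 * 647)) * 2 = 9039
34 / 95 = 0.36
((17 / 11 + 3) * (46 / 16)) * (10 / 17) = 2875 / 374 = 7.69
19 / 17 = 1.12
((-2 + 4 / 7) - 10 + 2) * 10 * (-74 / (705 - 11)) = 24420 / 2429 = 10.05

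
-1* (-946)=946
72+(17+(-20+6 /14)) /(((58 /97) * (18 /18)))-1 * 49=3796 /203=18.70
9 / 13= 0.69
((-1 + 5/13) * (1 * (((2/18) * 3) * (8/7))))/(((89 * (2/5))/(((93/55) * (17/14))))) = -8432/623623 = -0.01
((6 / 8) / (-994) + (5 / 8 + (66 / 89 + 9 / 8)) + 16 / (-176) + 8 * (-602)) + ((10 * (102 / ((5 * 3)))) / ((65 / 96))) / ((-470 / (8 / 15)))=-1431069017589441 / 297289993000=-4813.71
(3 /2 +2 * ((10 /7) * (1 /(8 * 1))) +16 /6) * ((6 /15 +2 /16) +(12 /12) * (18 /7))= 5491 /392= 14.01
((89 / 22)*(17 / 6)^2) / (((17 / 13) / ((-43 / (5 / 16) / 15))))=-1691534 / 7425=-227.82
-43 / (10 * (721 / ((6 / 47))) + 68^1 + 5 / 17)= -2193 / 2883878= -0.00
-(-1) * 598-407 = 191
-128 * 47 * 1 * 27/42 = -27072/7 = -3867.43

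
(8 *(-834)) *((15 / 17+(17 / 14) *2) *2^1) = -5257536 / 119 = -44180.97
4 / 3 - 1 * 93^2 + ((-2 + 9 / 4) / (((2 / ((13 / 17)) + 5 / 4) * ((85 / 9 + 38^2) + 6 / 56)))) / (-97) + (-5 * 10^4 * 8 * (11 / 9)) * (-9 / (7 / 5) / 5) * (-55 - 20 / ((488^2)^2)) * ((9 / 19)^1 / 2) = -1724743113766503223840217093 / 210421322515817177520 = -8196617.59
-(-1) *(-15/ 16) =-15/ 16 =-0.94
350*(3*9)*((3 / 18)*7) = 11025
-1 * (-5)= 5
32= 32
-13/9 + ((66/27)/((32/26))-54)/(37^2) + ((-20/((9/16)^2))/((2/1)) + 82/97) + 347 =27084881719/86049864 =314.76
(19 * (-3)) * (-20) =1140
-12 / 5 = -2.40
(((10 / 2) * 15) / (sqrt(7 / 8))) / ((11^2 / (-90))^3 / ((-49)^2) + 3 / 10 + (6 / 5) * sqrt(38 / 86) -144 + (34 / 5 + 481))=-78779612783340000000 * sqrt(11438) / 15598121140399720982479603 + 971369463342616817850000 * sqrt(14) / 15598121140399720982479603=0.23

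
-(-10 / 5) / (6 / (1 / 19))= 1 / 57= 0.02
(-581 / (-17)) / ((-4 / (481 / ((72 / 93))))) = -8663291 / 1632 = -5308.39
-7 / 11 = -0.64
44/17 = 2.59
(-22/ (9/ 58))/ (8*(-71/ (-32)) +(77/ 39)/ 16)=-265408/ 33459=-7.93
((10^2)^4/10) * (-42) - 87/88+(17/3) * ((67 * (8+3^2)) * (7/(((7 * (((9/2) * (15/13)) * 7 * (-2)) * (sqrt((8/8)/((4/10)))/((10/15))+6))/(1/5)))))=-42436548454311577/101039400+503438 * sqrt(10)/1148175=-420000003.11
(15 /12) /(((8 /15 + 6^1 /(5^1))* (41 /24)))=225 /533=0.42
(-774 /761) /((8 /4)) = -387 /761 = -0.51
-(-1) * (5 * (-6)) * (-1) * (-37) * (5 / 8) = -2775 / 4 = -693.75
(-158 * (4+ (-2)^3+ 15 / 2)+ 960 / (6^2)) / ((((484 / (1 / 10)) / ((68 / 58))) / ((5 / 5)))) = -26843 / 210540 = -0.13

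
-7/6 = -1.17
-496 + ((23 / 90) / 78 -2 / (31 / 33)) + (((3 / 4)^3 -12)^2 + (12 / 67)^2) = -364165087430107 / 1000341688320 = -364.04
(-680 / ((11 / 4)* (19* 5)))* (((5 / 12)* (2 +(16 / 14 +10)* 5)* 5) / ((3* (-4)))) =343400 / 13167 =26.08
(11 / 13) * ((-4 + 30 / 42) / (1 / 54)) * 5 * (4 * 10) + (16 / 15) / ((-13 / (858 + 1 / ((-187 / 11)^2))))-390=-12026575006 / 394485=-30486.77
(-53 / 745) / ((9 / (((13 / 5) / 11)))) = -689 / 368775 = -0.00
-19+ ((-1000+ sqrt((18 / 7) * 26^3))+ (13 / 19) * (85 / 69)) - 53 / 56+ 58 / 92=-74772223 / 73416+ 156 * sqrt(91) / 7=-805.88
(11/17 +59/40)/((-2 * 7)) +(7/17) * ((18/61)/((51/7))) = -1331751/9872240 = -0.13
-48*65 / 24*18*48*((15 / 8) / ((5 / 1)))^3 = -47385 / 8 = -5923.12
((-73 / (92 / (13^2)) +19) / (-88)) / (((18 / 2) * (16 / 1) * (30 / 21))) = 74123 / 11658240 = 0.01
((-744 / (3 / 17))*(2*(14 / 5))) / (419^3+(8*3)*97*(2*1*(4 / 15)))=-118048 / 367806503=-0.00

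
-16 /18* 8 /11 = -64 /99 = -0.65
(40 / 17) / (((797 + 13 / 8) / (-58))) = -18560 / 108613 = -0.17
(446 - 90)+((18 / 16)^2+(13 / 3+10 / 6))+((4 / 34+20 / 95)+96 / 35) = 265051897 / 723520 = 366.34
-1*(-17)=17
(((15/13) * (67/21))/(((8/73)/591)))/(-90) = -963527/4368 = -220.59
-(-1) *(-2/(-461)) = 2/461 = 0.00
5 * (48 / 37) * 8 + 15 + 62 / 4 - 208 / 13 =4913 / 74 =66.39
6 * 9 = 54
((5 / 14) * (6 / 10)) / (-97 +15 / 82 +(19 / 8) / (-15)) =-7380 / 3339833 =-0.00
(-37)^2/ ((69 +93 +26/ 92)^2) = 2896804/ 55726225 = 0.05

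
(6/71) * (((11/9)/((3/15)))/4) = 55/426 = 0.13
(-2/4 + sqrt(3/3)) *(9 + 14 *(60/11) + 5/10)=1889/44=42.93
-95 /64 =-1.48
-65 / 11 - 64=-769 / 11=-69.91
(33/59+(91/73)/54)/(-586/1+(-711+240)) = -0.00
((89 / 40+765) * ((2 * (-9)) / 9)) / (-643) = 30689 / 12860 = 2.39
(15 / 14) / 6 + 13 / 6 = 197 / 84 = 2.35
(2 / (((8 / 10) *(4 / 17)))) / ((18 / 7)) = 595 / 144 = 4.13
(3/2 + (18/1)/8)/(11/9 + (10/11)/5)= 1485/556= 2.67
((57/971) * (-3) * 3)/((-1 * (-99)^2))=19/352473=0.00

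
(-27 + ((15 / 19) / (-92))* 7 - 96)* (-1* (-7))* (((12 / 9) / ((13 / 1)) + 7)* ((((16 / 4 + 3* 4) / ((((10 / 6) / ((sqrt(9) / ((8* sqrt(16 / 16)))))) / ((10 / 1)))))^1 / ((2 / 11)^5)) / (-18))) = 22391261474967 / 363584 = 61584837.27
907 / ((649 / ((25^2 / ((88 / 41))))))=23241875 / 57112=406.95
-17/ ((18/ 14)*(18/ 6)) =-4.41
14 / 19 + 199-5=3700 / 19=194.74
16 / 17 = 0.94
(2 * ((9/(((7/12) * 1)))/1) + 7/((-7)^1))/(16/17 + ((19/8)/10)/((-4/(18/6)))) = 1136960/29057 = 39.13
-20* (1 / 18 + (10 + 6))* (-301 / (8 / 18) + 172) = 2920345 / 18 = 162241.39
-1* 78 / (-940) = 39 / 470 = 0.08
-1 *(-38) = 38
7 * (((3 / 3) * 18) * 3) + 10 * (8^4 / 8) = 5498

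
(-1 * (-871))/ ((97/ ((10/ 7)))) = 8710/ 679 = 12.83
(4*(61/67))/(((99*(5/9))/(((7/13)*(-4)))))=-6832/47905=-0.14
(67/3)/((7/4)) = 268/21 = 12.76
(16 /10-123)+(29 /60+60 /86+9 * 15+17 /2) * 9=1015427 /860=1180.73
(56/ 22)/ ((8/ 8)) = 28/ 11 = 2.55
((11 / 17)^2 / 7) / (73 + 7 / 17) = 121 / 148512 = 0.00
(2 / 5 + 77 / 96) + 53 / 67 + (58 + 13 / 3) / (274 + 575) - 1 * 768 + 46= -19656947789 / 27303840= -719.93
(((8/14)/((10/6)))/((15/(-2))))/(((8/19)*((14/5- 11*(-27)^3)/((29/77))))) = -551/2917550405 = -0.00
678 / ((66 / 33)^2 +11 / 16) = 144.64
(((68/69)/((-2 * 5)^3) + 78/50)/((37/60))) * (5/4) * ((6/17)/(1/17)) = 80679/4255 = 18.96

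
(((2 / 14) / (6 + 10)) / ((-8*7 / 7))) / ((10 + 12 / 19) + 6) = -19 / 283136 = -0.00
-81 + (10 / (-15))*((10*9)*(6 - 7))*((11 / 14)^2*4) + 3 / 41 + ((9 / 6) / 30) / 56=21612767 / 321440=67.24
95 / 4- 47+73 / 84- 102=-2612 / 21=-124.38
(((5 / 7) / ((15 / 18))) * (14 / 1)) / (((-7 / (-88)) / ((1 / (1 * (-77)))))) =-96 / 49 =-1.96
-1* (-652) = 652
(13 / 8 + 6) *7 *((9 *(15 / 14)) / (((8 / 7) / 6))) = 172935 / 64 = 2702.11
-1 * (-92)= 92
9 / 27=0.33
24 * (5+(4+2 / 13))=2856 / 13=219.69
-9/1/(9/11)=-11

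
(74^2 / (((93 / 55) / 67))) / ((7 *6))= 10089530 / 1953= 5166.17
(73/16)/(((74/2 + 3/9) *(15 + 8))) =219/41216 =0.01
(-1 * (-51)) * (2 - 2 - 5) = -255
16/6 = 8/3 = 2.67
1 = 1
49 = 49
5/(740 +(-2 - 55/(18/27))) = 10/1311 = 0.01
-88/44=-2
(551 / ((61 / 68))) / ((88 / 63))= 590121 / 1342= 439.73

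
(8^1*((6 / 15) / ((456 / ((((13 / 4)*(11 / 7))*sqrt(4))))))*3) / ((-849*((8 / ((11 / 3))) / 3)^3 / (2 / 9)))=-190333 / 1300803840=-0.00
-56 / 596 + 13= 1923 / 149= 12.91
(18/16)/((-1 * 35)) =-9/280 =-0.03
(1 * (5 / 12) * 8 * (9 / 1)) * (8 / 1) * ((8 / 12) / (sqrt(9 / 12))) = 320 * sqrt(3) / 3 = 184.75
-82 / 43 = -1.91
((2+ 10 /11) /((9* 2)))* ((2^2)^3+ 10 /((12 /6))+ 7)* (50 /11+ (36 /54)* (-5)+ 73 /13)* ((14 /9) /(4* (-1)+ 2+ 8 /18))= -3561664 /42471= -83.86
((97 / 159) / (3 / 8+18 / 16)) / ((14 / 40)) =3880 / 3339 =1.16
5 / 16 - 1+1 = 5 / 16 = 0.31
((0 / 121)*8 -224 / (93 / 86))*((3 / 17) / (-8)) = 2408 / 527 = 4.57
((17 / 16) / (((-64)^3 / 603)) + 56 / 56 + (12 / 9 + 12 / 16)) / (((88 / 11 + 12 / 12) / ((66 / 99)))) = 38766559 / 169869312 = 0.23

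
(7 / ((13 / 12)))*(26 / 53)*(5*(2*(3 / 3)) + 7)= 2856 / 53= 53.89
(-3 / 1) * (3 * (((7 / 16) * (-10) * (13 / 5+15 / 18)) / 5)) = 2163 / 80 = 27.04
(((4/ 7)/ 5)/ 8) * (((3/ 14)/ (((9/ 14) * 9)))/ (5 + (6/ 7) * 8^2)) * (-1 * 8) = -4/ 56565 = -0.00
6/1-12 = -6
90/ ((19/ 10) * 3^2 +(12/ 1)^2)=100/ 179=0.56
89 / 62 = 1.44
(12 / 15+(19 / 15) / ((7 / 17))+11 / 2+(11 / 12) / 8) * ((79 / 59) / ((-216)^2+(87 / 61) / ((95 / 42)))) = 2919788729 / 10719834898752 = 0.00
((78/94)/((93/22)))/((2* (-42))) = -143/61194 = -0.00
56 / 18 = 28 / 9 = 3.11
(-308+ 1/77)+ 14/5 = -117497/385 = -305.19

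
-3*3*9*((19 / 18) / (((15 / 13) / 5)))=-370.50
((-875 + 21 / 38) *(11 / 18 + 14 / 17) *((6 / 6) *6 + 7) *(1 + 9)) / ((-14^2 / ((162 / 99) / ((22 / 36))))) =1219100805 / 547162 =2228.04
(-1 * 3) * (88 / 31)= -264 / 31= -8.52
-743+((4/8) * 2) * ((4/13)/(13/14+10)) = -1477771/1989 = -742.97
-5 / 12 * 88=-36.67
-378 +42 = -336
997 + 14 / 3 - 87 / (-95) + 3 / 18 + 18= 581827 / 570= 1020.75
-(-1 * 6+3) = 3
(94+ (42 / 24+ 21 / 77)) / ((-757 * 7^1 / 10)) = -21125 / 116578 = -0.18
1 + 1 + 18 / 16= 25 / 8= 3.12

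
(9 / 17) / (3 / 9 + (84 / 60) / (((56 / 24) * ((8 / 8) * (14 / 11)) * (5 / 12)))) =4725 / 13073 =0.36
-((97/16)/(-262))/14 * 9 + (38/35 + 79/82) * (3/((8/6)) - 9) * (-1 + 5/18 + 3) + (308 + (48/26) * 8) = 158735267/544960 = 291.28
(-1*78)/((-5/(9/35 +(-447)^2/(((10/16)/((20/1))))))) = 17455314942/175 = 99744656.81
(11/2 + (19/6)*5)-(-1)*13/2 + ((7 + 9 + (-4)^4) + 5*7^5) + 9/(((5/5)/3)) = 84361.83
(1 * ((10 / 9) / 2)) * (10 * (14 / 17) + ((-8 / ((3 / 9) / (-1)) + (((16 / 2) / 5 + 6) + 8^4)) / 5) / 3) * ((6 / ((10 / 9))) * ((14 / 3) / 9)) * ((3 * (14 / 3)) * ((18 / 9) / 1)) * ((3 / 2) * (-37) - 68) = -1524486.50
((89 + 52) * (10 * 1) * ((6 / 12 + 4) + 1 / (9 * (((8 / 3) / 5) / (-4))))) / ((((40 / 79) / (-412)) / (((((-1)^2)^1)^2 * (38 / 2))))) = -79929751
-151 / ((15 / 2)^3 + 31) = -1208 / 3623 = -0.33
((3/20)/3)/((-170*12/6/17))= -1/400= -0.00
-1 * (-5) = 5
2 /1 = 2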